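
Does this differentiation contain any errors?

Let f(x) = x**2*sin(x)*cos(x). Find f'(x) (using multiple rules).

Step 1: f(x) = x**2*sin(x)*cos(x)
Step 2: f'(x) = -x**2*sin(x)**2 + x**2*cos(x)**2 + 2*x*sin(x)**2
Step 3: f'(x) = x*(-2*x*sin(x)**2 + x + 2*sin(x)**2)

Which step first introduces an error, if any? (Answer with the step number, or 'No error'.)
Step 2

Step 2 is incorrect due to a wrong trig function.
The step shows: -x**2*sin(x)**2 + x**2*cos(x)**2 + 2*x*sin(x)**2
The correct value should be: -x**2*sin(x)**2 + x**2*cos(x)**2 + 2*x*sin(x)*cos(x)

Explanation: cos(x) was incorrectly written as sin(x): the term 2*x*sin(x)*cos(x) was incorrectly written as 2*x*sin(x)**2
The later steps are derived from this incorrect expression, so the error originates in Step 2.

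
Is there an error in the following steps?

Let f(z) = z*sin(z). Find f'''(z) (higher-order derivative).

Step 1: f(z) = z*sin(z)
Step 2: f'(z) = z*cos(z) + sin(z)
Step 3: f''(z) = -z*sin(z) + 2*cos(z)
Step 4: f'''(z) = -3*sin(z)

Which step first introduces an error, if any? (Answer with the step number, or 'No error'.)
Step 4

Step 4 is incorrect due to a dropped term.
The step shows: -3*sin(z)
The correct value should be: -z*cos(z) - 3*sin(z)

Explanation: A term was dropped: the term -z*cos(z) was incorrectly omitted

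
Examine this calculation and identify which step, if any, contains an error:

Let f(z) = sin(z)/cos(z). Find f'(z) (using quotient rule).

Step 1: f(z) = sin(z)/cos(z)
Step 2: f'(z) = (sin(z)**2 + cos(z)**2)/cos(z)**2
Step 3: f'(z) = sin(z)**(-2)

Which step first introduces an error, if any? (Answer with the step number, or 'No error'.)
Step 3

Step 3 is incorrect due to a wrong trig function.
The step shows: sin(z)**(-2)
The correct value should be: cos(z)**(-2)

Explanation: cos(z) was incorrectly written as sin(z): the term cos(z)**(-2) was incorrectly written as sin(z)**(-2)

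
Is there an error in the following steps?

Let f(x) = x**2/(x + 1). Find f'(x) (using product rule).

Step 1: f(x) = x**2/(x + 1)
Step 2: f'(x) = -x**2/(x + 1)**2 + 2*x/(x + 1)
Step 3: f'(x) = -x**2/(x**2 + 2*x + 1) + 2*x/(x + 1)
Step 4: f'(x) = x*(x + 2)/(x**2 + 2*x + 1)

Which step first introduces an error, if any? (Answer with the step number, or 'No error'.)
No error

All steps in this derivation are correct.
The final answer f'(x) = x*(x + 2)/(x**2 + 2*x + 1) is valid.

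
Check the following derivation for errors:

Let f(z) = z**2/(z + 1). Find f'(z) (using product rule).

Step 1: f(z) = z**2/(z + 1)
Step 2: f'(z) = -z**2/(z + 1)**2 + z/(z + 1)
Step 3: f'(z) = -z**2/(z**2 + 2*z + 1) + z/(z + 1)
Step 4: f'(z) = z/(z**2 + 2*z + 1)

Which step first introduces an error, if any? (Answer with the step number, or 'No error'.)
Step 2

Step 2 is incorrect due to a wrong coefficient.
The step shows: -z**2/(z + 1)**2 + z/(z + 1)
The correct value should be: -z**2/(z + 1)**2 + 2*z/(z + 1)

Explanation: The coefficient 2 was incorrectly written as 1: the term 2*z/(z + 1) was incorrectly written as z/(z + 1)
The later steps are derived from this incorrect expression, so the error originates in Step 2.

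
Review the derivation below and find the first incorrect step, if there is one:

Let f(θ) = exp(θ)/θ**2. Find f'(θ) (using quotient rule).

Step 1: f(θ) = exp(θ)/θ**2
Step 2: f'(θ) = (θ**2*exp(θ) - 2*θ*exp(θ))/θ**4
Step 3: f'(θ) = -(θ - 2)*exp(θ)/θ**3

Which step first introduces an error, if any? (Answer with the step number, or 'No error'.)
Step 3

Step 3 is incorrect due to a sign flip.
The step shows: -(θ - 2)*exp(θ)/θ**3
The correct value should be: (θ - 2)*exp(θ)/θ**3

Explanation: The sign of the whole expression was flipped: the term (θ - 2)*exp(θ)/θ**3 was incorrectly written as -(θ - 2)*exp(θ)/θ**3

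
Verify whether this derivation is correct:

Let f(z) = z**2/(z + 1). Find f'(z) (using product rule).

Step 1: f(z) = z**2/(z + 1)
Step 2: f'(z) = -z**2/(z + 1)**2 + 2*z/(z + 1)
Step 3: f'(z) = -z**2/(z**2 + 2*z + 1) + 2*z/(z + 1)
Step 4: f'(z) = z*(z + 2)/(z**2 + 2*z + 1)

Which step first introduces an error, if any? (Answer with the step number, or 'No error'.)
No error

All steps in this derivation are correct.
The final answer f'(z) = z*(z + 2)/(z**2 + 2*z + 1) is valid.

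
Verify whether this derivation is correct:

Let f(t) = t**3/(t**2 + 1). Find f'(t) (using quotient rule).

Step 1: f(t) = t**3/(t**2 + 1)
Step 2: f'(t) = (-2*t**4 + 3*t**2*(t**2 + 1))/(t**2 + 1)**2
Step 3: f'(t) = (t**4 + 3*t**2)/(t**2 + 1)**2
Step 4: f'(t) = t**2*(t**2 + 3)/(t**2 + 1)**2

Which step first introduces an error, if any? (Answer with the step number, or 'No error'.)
No error

All steps in this derivation are correct.
The final answer f'(t) = t**2*(t**2 + 3)/(t**2 + 1)**2 is valid.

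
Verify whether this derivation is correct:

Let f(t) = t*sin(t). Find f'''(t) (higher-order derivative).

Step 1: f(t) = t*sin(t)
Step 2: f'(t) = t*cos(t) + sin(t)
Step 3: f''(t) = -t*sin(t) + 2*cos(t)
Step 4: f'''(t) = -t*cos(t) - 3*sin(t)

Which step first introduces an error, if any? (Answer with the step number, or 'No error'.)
No error

All steps in this derivation are correct.
The final answer f'''(t) = -t*cos(t) - 3*sin(t) is valid.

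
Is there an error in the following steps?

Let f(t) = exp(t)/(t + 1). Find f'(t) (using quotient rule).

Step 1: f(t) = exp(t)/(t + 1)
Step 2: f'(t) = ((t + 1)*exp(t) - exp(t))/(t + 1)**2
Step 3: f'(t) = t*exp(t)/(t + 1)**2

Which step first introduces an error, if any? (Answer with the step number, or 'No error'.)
No error

All steps in this derivation are correct.
The final answer f'(t) = t*exp(t)/(t + 1)**2 is valid.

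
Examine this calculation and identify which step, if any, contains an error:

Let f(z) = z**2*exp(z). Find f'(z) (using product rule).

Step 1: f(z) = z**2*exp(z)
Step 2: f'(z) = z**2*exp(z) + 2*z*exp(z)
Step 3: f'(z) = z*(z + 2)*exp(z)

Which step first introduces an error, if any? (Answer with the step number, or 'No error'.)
No error

All steps in this derivation are correct.
The final answer f'(z) = z*(z + 2)*exp(z) is valid.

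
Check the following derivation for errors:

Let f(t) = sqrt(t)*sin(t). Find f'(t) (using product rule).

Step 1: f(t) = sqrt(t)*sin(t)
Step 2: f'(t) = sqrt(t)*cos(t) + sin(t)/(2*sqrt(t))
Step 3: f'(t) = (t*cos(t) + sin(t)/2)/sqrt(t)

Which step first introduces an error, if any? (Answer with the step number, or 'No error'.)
No error

All steps in this derivation are correct.
The final answer f'(t) = (t*cos(t) + sin(t)/2)/sqrt(t) is valid.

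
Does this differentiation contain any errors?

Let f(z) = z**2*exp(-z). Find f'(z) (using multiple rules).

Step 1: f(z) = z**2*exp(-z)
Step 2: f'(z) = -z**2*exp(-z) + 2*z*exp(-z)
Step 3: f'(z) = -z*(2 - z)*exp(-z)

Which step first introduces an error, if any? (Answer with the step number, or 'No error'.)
Step 3

Step 3 is incorrect due to a sign flip.
The step shows: -z*(2 - z)*exp(-z)
The correct value should be: z*(2 - z)*exp(-z)

Explanation: The sign of the whole expression was flipped: the term z*(2 - z)*exp(-z) was incorrectly written as -z*(2 - z)*exp(-z)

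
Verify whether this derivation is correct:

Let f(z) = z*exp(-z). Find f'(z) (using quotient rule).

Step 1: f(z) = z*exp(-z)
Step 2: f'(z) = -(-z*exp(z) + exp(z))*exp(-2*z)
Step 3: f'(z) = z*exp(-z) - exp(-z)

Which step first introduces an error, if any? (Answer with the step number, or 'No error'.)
Step 2

Step 2 is incorrect due to a sign flip.
The step shows: -(-z*exp(z) + exp(z))*exp(-2*z)
The correct value should be: (-z*exp(z) + exp(z))*exp(-2*z)

Explanation: The sign of the whole expression was flipped: the term (-z*exp(z) + exp(z))*exp(-2*z) was incorrectly written as -(-z*exp(z) + exp(z))*exp(-2*z)
The later steps are derived from this incorrect expression, so the error originates in Step 2.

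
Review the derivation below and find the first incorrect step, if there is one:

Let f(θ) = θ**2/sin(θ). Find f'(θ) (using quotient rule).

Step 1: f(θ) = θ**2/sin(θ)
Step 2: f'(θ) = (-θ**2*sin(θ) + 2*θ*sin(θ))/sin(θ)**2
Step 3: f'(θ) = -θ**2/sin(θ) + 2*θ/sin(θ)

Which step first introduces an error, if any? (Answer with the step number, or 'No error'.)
Step 2

Step 2 is incorrect due to a wrong trig function.
The step shows: (-θ**2*sin(θ) + 2*θ*sin(θ))/sin(θ)**2
The correct value should be: (-θ**2*cos(θ) + 2*θ*sin(θ))/sin(θ)**2

Explanation: cos(θ) was incorrectly written as sin(θ): the term (-θ**2*cos(θ) + 2*θ*sin(θ))/sin(θ)**2 was incorrectly written as (-θ**2*sin(θ) + 2*θ*sin(θ))/sin(θ)**2
The later steps are derived from this incorrect expression, so the error originates in Step 2.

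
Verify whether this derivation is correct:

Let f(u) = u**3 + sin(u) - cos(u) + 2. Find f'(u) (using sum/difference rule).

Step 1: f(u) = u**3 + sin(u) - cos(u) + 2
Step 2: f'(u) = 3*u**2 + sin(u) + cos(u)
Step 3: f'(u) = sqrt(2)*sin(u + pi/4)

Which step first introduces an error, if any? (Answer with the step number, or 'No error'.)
Step 3

Step 3 is incorrect due to a dropped term.
The step shows: sqrt(2)*sin(u + pi/4)
The correct value should be: 3*u**2 + sqrt(2)*sin(u + pi/4)

Explanation: A term was dropped: the term 3*u**2 was incorrectly omitted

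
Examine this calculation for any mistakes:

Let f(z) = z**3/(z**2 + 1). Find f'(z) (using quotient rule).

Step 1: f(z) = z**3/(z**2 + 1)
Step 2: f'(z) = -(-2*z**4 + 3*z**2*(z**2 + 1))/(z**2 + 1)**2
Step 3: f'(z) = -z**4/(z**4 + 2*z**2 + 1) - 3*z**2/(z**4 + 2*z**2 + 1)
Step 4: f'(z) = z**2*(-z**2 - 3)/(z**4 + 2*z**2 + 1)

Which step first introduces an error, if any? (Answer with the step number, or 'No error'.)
Step 2

Step 2 is incorrect due to a sign flip.
The step shows: -(-2*z**4 + 3*z**2*(z**2 + 1))/(z**2 + 1)**2
The correct value should be: (-2*z**4 + 3*z**2*(z**2 + 1))/(z**2 + 1)**2

Explanation: The sign of the whole expression was flipped: the term (-2*z**4 + 3*z**2*(z**2 + 1))/(z**2 + 1)**2 was incorrectly written as -(-2*z**4 + 3*z**2*(z**2 + 1))/(z**2 + 1)**2
The later steps are derived from this incorrect expression, so the error originates in Step 2.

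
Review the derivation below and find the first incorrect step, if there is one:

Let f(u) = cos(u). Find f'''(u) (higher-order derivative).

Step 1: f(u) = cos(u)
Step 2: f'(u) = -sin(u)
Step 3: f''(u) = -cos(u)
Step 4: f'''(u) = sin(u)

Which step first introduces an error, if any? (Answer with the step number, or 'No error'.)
No error

All steps in this derivation are correct.
The final answer f'''(u) = sin(u) is valid.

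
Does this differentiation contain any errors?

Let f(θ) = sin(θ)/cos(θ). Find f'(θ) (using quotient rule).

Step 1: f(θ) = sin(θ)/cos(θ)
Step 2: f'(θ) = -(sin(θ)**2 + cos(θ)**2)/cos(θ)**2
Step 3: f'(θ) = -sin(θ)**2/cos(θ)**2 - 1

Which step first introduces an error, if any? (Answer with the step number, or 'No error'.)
Step 2

Step 2 is incorrect due to a sign flip.
The step shows: -(sin(θ)**2 + cos(θ)**2)/cos(θ)**2
The correct value should be: (sin(θ)**2 + cos(θ)**2)/cos(θ)**2

Explanation: The sign of the whole expression was flipped: the term (sin(θ)**2 + cos(θ)**2)/cos(θ)**2 was incorrectly written as -(sin(θ)**2 + cos(θ)**2)/cos(θ)**2
The later steps are derived from this incorrect expression, so the error originates in Step 2.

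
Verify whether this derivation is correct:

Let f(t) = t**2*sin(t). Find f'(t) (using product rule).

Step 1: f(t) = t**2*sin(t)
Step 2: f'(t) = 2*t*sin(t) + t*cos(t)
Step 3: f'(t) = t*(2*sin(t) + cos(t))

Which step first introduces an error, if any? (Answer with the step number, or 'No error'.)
Step 2

Step 2 is incorrect due to a wrong exponent.
The step shows: 2*t*sin(t) + t*cos(t)
The correct value should be: t**2*cos(t) + 2*t*sin(t)

Explanation: The exponent 2 on t was incorrectly written as 1: the term t**2*cos(t) was incorrectly written as t*cos(t)
The later steps are derived from this incorrect expression, so the error originates in Step 2.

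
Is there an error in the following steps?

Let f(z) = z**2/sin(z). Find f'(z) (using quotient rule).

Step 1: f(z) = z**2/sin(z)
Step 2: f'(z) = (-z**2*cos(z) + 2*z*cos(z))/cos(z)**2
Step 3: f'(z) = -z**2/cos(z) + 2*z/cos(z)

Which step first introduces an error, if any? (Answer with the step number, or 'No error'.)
Step 2

Step 2 is incorrect due to a wrong trig function.
The step shows: (-z**2*cos(z) + 2*z*cos(z))/cos(z)**2
The correct value should be: (-z**2*cos(z) + 2*z*sin(z))/sin(z)**2

Explanation: sin(z) was incorrectly written as cos(z): the term (-z**2*cos(z) + 2*z*sin(z))/sin(z)**2 was incorrectly written as (-z**2*cos(z) + 2*z*cos(z))/cos(z)**2
The later steps are derived from this incorrect expression, so the error originates in Step 2.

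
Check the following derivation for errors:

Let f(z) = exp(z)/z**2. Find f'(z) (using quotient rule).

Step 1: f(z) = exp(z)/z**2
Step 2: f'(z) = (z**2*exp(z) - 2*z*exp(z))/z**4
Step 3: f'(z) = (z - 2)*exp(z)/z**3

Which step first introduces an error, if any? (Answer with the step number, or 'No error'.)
No error

All steps in this derivation are correct.
The final answer f'(z) = (z - 2)*exp(z)/z**3 is valid.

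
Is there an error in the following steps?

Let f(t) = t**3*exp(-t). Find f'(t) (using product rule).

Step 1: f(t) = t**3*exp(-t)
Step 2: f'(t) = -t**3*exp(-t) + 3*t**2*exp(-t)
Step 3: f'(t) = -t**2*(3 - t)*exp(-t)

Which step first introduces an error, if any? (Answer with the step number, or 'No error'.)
Step 3

Step 3 is incorrect due to a sign flip.
The step shows: -t**2*(3 - t)*exp(-t)
The correct value should be: t**2*(3 - t)*exp(-t)

Explanation: The sign of the whole expression was flipped: the term t**2*(3 - t)*exp(-t) was incorrectly written as -t**2*(3 - t)*exp(-t)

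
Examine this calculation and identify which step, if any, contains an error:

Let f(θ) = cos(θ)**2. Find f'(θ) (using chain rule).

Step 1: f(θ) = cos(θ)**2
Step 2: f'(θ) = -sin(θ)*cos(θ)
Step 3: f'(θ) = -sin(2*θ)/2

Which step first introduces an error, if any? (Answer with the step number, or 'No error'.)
Step 2

Step 2 is incorrect due to a wrong coefficient.
The step shows: -sin(θ)*cos(θ)
The correct value should be: -2*sin(θ)*cos(θ)

Explanation: The coefficient -2 was incorrectly written as -1: the term -2*sin(θ)*cos(θ) was incorrectly written as -sin(θ)*cos(θ)
The later steps are derived from this incorrect expression, so the error originates in Step 2.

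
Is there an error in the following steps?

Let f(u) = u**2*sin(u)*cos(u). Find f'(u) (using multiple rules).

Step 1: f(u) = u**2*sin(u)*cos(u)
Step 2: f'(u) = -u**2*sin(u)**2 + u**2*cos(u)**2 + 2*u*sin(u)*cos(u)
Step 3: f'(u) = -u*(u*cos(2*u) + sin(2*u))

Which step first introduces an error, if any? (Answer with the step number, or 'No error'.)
Step 3

Step 3 is incorrect due to a sign flip.
The step shows: -u*(u*cos(2*u) + sin(2*u))
The correct value should be: u*(u*cos(2*u) + sin(2*u))

Explanation: The sign of the whole expression was flipped: the term u*(u*cos(2*u) + sin(2*u)) was incorrectly written as -u*(u*cos(2*u) + sin(2*u))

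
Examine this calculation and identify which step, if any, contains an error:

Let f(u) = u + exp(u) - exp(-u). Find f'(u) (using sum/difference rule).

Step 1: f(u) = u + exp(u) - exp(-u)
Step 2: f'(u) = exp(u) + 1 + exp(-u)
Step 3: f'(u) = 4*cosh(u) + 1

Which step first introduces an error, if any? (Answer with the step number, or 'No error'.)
Step 3

Step 3 is incorrect due to a wrong coefficient.
The step shows: 4*cosh(u) + 1
The correct value should be: 2*cosh(u) + 1

Explanation: The coefficient 2 was incorrectly written as 4: the term 2*cosh(u) was incorrectly written as 4*cosh(u)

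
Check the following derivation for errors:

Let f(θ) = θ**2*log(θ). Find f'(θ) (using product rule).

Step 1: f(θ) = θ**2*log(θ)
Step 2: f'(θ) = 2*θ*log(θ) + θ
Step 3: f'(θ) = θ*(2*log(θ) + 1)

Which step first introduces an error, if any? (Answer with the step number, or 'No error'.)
No error

All steps in this derivation are correct.
The final answer f'(θ) = θ*(2*log(θ) + 1) is valid.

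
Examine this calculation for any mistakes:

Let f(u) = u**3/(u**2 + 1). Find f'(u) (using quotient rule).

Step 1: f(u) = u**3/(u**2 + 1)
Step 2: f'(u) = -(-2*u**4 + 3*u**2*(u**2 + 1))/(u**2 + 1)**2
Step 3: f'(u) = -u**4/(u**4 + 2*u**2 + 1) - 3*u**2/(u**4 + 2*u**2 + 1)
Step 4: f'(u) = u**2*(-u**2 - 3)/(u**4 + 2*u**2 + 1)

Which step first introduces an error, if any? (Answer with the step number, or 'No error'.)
Step 2

Step 2 is incorrect due to a sign flip.
The step shows: -(-2*u**4 + 3*u**2*(u**2 + 1))/(u**2 + 1)**2
The correct value should be: (-2*u**4 + 3*u**2*(u**2 + 1))/(u**2 + 1)**2

Explanation: The sign of the whole expression was flipped: the term (-2*u**4 + 3*u**2*(u**2 + 1))/(u**2 + 1)**2 was incorrectly written as -(-2*u**4 + 3*u**2*(u**2 + 1))/(u**2 + 1)**2
The later steps are derived from this incorrect expression, so the error originates in Step 2.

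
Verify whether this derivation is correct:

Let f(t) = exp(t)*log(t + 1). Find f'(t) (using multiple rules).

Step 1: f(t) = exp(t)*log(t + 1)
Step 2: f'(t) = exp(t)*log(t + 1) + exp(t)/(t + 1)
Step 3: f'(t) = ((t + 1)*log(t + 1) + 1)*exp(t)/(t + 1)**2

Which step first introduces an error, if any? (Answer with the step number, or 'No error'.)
Step 3

Step 3 is incorrect due to a wrong exponent.
The step shows: ((t + 1)*log(t + 1) + 1)*exp(t)/(t + 1)**2
The correct value should be: ((t + 1)*log(t + 1) + 1)*exp(t)/(t + 1)

Explanation: The exponent -1 on t + 1 was incorrectly written as -2: the term ((t + 1)*log(t + 1) + 1)*exp(t)/(t + 1) was incorrectly written as ((t + 1)*log(t + 1) + 1)*exp(t)/(t + 1)**2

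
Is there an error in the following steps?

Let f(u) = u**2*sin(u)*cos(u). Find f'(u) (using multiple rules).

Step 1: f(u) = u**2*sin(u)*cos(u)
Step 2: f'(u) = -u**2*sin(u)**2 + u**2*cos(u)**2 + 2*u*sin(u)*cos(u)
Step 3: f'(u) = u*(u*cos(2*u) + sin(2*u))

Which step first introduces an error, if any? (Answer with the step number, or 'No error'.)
No error

All steps in this derivation are correct.
The final answer f'(u) = u*(u*cos(2*u) + sin(2*u)) is valid.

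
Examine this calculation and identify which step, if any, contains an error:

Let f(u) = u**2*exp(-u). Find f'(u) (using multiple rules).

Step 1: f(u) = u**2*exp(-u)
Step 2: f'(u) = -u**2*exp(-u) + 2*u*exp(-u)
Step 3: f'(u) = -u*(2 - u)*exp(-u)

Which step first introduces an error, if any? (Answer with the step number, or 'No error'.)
Step 3

Step 3 is incorrect due to a sign flip.
The step shows: -u*(2 - u)*exp(-u)
The correct value should be: u*(2 - u)*exp(-u)

Explanation: The sign of the whole expression was flipped: the term u*(2 - u)*exp(-u) was incorrectly written as -u*(2 - u)*exp(-u)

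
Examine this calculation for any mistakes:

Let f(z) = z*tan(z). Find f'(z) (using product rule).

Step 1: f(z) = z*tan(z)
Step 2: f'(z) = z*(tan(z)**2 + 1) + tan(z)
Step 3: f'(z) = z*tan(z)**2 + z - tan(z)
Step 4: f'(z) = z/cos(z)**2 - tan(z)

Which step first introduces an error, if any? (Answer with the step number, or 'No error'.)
Step 3

Step 3 is incorrect due to a sign flip.
The step shows: z*tan(z)**2 + z - tan(z)
The correct value should be: z*tan(z)**2 + z + tan(z)

Explanation: The sign of one term was flipped: the term tan(z) was incorrectly written as -tan(z)
The later steps are derived from this incorrect expression, so the error originates in Step 3.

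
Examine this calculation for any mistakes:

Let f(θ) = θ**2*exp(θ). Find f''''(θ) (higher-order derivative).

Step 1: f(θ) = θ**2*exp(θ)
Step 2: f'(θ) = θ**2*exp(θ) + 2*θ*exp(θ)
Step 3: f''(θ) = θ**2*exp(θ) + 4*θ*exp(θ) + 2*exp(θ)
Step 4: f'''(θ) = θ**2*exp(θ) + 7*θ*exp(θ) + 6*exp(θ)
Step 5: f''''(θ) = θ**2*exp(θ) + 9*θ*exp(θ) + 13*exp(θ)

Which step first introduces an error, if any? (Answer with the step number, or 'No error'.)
Step 4

Step 4 is incorrect due to a wrong coefficient.
The step shows: θ**2*exp(θ) + 7*θ*exp(θ) + 6*exp(θ)
The correct value should be: θ**2*exp(θ) + 6*θ*exp(θ) + 6*exp(θ)

Explanation: The coefficient 6 was incorrectly written as 7: the term 6*θ*exp(θ) was incorrectly written as 7*θ*exp(θ)
The later steps are derived from this incorrect expression, so the error originates in Step 4.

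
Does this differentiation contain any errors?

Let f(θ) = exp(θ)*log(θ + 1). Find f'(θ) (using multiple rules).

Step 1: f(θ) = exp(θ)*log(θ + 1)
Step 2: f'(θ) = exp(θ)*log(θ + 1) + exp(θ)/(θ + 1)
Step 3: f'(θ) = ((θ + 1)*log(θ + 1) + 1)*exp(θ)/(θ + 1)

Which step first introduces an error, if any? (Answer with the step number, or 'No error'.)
No error

All steps in this derivation are correct.
The final answer f'(θ) = ((θ + 1)*log(θ + 1) + 1)*exp(θ)/(θ + 1) is valid.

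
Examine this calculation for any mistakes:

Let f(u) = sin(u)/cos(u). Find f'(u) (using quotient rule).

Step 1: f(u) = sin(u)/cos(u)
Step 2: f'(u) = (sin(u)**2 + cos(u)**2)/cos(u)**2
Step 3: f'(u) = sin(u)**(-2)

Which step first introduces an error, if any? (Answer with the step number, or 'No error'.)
Step 3

Step 3 is incorrect due to a wrong trig function.
The step shows: sin(u)**(-2)
The correct value should be: cos(u)**(-2)

Explanation: cos(u) was incorrectly written as sin(u): the term cos(u)**(-2) was incorrectly written as sin(u)**(-2)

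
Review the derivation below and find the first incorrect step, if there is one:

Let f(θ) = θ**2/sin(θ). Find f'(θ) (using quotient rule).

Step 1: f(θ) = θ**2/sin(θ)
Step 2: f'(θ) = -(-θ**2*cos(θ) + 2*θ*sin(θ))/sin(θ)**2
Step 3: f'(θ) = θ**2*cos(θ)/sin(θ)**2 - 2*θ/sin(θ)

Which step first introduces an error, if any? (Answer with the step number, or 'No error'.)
Step 2

Step 2 is incorrect due to a sign flip.
The step shows: -(-θ**2*cos(θ) + 2*θ*sin(θ))/sin(θ)**2
The correct value should be: (-θ**2*cos(θ) + 2*θ*sin(θ))/sin(θ)**2

Explanation: The sign of the whole expression was flipped: the term (-θ**2*cos(θ) + 2*θ*sin(θ))/sin(θ)**2 was incorrectly written as -(-θ**2*cos(θ) + 2*θ*sin(θ))/sin(θ)**2
The later steps are derived from this incorrect expression, so the error originates in Step 2.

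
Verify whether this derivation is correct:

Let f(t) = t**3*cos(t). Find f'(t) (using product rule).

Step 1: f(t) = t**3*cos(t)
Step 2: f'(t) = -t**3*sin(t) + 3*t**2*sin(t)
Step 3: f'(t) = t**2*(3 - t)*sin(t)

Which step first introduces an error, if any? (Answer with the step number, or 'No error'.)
Step 2

Step 2 is incorrect due to a wrong trig function.
The step shows: -t**3*sin(t) + 3*t**2*sin(t)
The correct value should be: -t**3*sin(t) + 3*t**2*cos(t)

Explanation: cos(t) was incorrectly written as sin(t): the term 3*t**2*cos(t) was incorrectly written as 3*t**2*sin(t)
The later steps are derived from this incorrect expression, so the error originates in Step 2.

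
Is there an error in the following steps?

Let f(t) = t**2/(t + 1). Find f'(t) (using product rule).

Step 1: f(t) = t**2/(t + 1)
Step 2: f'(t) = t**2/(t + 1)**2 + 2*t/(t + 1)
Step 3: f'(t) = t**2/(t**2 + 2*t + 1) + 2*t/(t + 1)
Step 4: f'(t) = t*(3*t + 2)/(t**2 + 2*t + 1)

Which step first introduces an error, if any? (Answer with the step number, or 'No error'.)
Step 2

Step 2 is incorrect due to a sign flip.
The step shows: t**2/(t + 1)**2 + 2*t/(t + 1)
The correct value should be: -t**2/(t + 1)**2 + 2*t/(t + 1)

Explanation: The sign of one term was flipped: the term -t**2/(t + 1)**2 was incorrectly written as t**2/(t + 1)**2
The later steps are derived from this incorrect expression, so the error originates in Step 2.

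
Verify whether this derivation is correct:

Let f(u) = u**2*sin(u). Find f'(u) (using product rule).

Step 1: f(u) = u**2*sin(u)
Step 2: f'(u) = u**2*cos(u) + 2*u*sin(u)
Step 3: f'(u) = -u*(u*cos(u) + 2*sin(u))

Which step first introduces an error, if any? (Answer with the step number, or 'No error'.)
Step 3

Step 3 is incorrect due to a sign flip.
The step shows: -u*(u*cos(u) + 2*sin(u))
The correct value should be: u*(u*cos(u) + 2*sin(u))

Explanation: The sign of the whole expression was flipped: the term u*(u*cos(u) + 2*sin(u)) was incorrectly written as -u*(u*cos(u) + 2*sin(u))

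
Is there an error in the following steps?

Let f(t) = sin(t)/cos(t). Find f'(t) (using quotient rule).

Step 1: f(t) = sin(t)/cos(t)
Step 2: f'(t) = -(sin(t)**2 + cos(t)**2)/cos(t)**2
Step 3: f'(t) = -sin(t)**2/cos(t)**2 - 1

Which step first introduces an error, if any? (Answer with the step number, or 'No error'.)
Step 2

Step 2 is incorrect due to a sign flip.
The step shows: -(sin(t)**2 + cos(t)**2)/cos(t)**2
The correct value should be: (sin(t)**2 + cos(t)**2)/cos(t)**2

Explanation: The sign of the whole expression was flipped: the term (sin(t)**2 + cos(t)**2)/cos(t)**2 was incorrectly written as -(sin(t)**2 + cos(t)**2)/cos(t)**2
The later steps are derived from this incorrect expression, so the error originates in Step 2.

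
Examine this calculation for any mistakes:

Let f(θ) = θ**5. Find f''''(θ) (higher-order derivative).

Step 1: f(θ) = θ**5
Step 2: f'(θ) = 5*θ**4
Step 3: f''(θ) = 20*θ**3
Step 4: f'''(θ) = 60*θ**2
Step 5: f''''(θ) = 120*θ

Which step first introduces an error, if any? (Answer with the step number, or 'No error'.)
No error

All steps in this derivation are correct.
The final answer f''''(θ) = 120*θ is valid.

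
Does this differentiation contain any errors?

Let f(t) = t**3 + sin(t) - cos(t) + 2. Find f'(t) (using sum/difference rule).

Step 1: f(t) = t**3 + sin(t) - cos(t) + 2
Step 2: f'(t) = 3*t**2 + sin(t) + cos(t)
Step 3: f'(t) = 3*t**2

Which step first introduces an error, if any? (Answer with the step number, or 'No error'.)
Step 3

Step 3 is incorrect due to a dropped term.
The step shows: 3*t**2
The correct value should be: 3*t**2 + sqrt(2)*sin(t + pi/4)

Explanation: A term was dropped: the term sqrt(2)*sin(t + pi/4) was incorrectly omitted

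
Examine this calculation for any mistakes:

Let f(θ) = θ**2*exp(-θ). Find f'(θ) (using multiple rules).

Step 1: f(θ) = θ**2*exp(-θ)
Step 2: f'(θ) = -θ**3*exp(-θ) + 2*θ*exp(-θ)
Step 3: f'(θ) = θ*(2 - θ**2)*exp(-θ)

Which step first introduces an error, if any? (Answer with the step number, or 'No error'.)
Step 2

Step 2 is incorrect due to a wrong exponent.
The step shows: -θ**3*exp(-θ) + 2*θ*exp(-θ)
The correct value should be: -θ**2*exp(-θ) + 2*θ*exp(-θ)

Explanation: The exponent 2 on θ was incorrectly written as 3: the term -θ**2*exp(-θ) was incorrectly written as -θ**3*exp(-θ)
The later steps are derived from this incorrect expression, so the error originates in Step 2.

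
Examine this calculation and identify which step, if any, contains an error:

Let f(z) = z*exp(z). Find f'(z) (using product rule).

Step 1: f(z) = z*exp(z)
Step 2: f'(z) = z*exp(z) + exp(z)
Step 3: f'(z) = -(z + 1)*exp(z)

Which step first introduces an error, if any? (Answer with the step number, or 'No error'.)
Step 3

Step 3 is incorrect due to a sign flip.
The step shows: -(z + 1)*exp(z)
The correct value should be: (z + 1)*exp(z)

Explanation: The sign of the whole expression was flipped: the term (z + 1)*exp(z) was incorrectly written as -(z + 1)*exp(z)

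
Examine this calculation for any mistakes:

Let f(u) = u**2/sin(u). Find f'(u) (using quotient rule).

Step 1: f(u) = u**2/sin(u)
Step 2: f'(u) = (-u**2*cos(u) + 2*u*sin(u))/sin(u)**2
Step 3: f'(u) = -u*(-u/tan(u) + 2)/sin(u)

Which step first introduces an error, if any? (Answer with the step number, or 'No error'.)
Step 3

Step 3 is incorrect due to a sign flip.
The step shows: -u*(-u/tan(u) + 2)/sin(u)
The correct value should be: u*(-u/tan(u) + 2)/sin(u)

Explanation: The sign of the whole expression was flipped: the term u*(-u/tan(u) + 2)/sin(u) was incorrectly written as -u*(-u/tan(u) + 2)/sin(u)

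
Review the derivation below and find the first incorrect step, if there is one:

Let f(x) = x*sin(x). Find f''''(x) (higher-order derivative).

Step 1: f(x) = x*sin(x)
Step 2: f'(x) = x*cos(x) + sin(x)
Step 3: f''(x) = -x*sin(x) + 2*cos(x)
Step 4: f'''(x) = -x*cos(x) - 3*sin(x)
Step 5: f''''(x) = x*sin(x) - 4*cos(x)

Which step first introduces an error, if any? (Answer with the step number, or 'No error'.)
No error

All steps in this derivation are correct.
The final answer f''''(x) = x*sin(x) - 4*cos(x) is valid.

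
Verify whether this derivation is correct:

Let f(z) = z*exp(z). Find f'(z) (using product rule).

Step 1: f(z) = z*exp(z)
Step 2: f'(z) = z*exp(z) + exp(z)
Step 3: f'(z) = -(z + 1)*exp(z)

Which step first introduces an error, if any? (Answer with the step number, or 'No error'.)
Step 3

Step 3 is incorrect due to a sign flip.
The step shows: -(z + 1)*exp(z)
The correct value should be: (z + 1)*exp(z)

Explanation: The sign of the whole expression was flipped: the term (z + 1)*exp(z) was incorrectly written as -(z + 1)*exp(z)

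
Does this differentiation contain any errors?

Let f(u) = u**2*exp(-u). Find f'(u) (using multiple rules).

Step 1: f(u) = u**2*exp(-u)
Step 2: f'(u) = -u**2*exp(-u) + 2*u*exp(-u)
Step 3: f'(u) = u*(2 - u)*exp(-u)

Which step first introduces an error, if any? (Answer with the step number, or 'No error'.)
No error

All steps in this derivation are correct.
The final answer f'(u) = u*(2 - u)*exp(-u) is valid.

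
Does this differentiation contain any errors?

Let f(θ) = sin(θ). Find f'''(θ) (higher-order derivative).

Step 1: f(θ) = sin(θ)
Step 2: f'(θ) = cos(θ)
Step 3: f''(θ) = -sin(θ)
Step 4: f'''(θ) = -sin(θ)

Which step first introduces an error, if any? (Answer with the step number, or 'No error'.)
Step 4

Step 4 is incorrect due to a wrong trig function.
The step shows: -sin(θ)
The correct value should be: -cos(θ)

Explanation: cos(θ) was incorrectly written as sin(θ): the term -cos(θ) was incorrectly written as -sin(θ)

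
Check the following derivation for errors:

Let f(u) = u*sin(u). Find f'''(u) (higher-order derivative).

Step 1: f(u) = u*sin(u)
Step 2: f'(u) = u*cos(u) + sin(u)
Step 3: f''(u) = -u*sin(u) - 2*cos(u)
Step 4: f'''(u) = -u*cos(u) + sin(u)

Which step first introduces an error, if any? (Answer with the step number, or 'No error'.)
Step 3

Step 3 is incorrect due to a sign flip.
The step shows: -u*sin(u) - 2*cos(u)
The correct value should be: -u*sin(u) + 2*cos(u)

Explanation: The sign of one term was flipped: the term 2*cos(u) was incorrectly written as -2*cos(u)
The later steps are derived from this incorrect expression, so the error originates in Step 3.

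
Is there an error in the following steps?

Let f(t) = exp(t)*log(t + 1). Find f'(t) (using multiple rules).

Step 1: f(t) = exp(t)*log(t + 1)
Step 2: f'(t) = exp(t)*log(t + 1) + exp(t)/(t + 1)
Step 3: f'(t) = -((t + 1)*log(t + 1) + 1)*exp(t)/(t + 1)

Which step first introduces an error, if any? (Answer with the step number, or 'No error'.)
Step 3

Step 3 is incorrect due to a sign flip.
The step shows: -((t + 1)*log(t + 1) + 1)*exp(t)/(t + 1)
The correct value should be: ((t + 1)*log(t + 1) + 1)*exp(t)/(t + 1)

Explanation: The sign of the whole expression was flipped: the term ((t + 1)*log(t + 1) + 1)*exp(t)/(t + 1) was incorrectly written as -((t + 1)*log(t + 1) + 1)*exp(t)/(t + 1)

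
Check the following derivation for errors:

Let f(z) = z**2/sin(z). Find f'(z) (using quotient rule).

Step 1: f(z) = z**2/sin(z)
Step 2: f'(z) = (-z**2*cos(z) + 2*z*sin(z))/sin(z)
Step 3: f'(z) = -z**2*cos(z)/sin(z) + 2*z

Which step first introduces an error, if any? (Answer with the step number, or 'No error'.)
Step 2

Step 2 is incorrect due to a wrong exponent.
The step shows: (-z**2*cos(z) + 2*z*sin(z))/sin(z)
The correct value should be: (-z**2*cos(z) + 2*z*sin(z))/sin(z)**2

Explanation: The exponent -2 on sin(z) was incorrectly written as -1: the term (-z**2*cos(z) + 2*z*sin(z))/sin(z)**2 was incorrectly written as (-z**2*cos(z) + 2*z*sin(z))/sin(z)
The later steps are derived from this incorrect expression, so the error originates in Step 2.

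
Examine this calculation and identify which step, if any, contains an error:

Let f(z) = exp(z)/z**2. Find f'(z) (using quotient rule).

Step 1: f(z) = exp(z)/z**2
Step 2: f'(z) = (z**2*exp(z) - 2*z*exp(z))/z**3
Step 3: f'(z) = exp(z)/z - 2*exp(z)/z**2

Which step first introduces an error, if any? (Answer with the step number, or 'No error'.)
Step 2

Step 2 is incorrect due to a wrong exponent.
The step shows: (z**2*exp(z) - 2*z*exp(z))/z**3
The correct value should be: (z**2*exp(z) - 2*z*exp(z))/z**4

Explanation: The exponent -4 on z was incorrectly written as -3: the term (z**2*exp(z) - 2*z*exp(z))/z**4 was incorrectly written as (z**2*exp(z) - 2*z*exp(z))/z**3
The later steps are derived from this incorrect expression, so the error originates in Step 2.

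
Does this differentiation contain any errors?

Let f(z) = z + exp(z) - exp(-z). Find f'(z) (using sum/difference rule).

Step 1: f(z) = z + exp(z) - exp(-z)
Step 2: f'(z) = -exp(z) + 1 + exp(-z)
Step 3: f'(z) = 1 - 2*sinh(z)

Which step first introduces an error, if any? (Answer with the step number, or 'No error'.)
Step 2

Step 2 is incorrect due to a sign flip.
The step shows: -exp(z) + 1 + exp(-z)
The correct value should be: exp(z) + 1 + exp(-z)

Explanation: The sign of one term was flipped: the term exp(z) was incorrectly written as -exp(z)
The later steps are derived from this incorrect expression, so the error originates in Step 2.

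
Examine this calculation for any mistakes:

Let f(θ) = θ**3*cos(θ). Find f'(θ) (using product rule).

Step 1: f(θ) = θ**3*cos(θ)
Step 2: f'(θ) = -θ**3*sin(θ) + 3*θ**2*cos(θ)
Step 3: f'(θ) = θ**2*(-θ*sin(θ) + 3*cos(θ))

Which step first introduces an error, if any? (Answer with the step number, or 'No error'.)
No error

All steps in this derivation are correct.
The final answer f'(θ) = θ**2*(-θ*sin(θ) + 3*cos(θ)) is valid.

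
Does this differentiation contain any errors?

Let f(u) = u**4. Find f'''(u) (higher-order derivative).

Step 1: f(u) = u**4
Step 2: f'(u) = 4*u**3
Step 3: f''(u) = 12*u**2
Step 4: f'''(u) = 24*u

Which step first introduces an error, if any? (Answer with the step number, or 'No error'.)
No error

All steps in this derivation are correct.
The final answer f'''(u) = 24*u is valid.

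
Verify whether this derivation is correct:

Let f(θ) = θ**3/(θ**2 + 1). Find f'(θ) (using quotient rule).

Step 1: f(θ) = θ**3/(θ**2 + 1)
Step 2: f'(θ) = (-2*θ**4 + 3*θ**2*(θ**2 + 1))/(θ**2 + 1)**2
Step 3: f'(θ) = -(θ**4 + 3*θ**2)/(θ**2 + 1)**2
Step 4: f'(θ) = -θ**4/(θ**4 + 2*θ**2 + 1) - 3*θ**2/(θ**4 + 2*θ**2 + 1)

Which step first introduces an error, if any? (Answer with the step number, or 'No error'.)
Step 3

Step 3 is incorrect due to a sign flip.
The step shows: -(θ**4 + 3*θ**2)/(θ**2 + 1)**2
The correct value should be: (θ**4 + 3*θ**2)/(θ**2 + 1)**2

Explanation: The sign of the whole expression was flipped: the term (θ**4 + 3*θ**2)/(θ**2 + 1)**2 was incorrectly written as -(θ**4 + 3*θ**2)/(θ**2 + 1)**2
The later steps are derived from this incorrect expression, so the error originates in Step 3.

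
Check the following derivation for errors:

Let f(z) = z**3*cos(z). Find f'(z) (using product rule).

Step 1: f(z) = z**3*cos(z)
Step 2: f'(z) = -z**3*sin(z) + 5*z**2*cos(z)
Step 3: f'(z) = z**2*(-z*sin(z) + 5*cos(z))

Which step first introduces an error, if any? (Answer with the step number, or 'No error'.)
Step 2

Step 2 is incorrect due to a wrong coefficient.
The step shows: -z**3*sin(z) + 5*z**2*cos(z)
The correct value should be: -z**3*sin(z) + 3*z**2*cos(z)

Explanation: The coefficient 3 was incorrectly written as 5: the term 3*z**2*cos(z) was incorrectly written as 5*z**2*cos(z)
The later steps are derived from this incorrect expression, so the error originates in Step 2.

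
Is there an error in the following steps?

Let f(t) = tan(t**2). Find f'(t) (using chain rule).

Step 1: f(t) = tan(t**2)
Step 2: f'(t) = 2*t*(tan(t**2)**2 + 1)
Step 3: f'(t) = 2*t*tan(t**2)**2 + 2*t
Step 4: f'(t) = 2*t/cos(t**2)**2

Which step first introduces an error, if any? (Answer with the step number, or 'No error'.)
No error

All steps in this derivation are correct.
The final answer f'(t) = 2*t/cos(t**2)**2 is valid.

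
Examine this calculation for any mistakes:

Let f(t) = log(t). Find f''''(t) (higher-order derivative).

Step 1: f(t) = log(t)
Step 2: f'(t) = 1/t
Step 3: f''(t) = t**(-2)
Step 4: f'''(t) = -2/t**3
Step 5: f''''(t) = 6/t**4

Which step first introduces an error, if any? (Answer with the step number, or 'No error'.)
Step 3

Step 3 is incorrect due to a sign flip.
The step shows: t**(-2)
The correct value should be: -1/t**2

Explanation: The sign of the whole expression was flipped: the term -1/t**2 was incorrectly written as t**(-2)
The later steps are derived from this incorrect expression, so the error originates in Step 3.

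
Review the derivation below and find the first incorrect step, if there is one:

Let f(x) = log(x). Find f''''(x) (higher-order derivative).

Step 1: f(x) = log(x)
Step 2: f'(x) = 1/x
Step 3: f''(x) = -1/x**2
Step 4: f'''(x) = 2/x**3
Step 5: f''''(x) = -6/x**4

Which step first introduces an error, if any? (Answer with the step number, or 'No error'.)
No error

All steps in this derivation are correct.
The final answer f''''(x) = -6/x**4 is valid.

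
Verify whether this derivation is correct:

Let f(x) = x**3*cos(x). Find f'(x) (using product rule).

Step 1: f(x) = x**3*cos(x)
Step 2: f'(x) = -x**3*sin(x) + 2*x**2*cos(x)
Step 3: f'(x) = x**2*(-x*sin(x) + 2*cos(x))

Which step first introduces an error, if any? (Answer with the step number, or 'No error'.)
Step 2

Step 2 is incorrect due to a wrong coefficient.
The step shows: -x**3*sin(x) + 2*x**2*cos(x)
The correct value should be: -x**3*sin(x) + 3*x**2*cos(x)

Explanation: The coefficient 3 was incorrectly written as 2: the term 3*x**2*cos(x) was incorrectly written as 2*x**2*cos(x)
The later steps are derived from this incorrect expression, so the error originates in Step 2.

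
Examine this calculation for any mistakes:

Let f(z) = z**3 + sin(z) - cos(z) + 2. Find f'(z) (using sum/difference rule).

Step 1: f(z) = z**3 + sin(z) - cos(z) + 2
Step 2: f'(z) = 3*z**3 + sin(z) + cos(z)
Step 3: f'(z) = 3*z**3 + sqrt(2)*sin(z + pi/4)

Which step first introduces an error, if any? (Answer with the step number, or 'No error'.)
Step 2

Step 2 is incorrect due to a wrong exponent.
The step shows: 3*z**3 + sin(z) + cos(z)
The correct value should be: 3*z**2 + sin(z) + cos(z)

Explanation: The exponent 2 on z was incorrectly written as 3: the term 3*z**2 was incorrectly written as 3*z**3
The later steps are derived from this incorrect expression, so the error originates in Step 2.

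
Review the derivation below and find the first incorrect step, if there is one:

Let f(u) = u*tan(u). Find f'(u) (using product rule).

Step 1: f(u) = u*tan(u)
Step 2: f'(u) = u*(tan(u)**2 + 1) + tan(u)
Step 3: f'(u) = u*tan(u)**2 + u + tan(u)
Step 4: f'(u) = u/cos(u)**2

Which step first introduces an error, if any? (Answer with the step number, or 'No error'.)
Step 4

Step 4 is incorrect due to a dropped term.
The step shows: u/cos(u)**2
The correct value should be: u/cos(u)**2 + tan(u)

Explanation: A term was dropped: the term tan(u) was incorrectly omitted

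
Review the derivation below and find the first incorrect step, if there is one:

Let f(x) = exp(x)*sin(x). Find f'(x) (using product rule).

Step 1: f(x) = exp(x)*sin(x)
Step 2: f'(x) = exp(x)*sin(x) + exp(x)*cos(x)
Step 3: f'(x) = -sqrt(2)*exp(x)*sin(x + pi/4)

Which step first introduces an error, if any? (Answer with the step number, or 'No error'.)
Step 3

Step 3 is incorrect due to a sign flip.
The step shows: -sqrt(2)*exp(x)*sin(x + pi/4)
The correct value should be: sqrt(2)*exp(x)*sin(x + pi/4)

Explanation: The sign of the whole expression was flipped: the term sqrt(2)*exp(x)*sin(x + pi/4) was incorrectly written as -sqrt(2)*exp(x)*sin(x + pi/4)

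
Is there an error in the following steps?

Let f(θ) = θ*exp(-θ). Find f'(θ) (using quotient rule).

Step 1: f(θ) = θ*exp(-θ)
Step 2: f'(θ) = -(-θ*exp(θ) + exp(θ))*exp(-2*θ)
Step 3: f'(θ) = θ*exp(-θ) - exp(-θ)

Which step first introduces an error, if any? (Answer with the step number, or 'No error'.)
Step 2

Step 2 is incorrect due to a sign flip.
The step shows: -(-θ*exp(θ) + exp(θ))*exp(-2*θ)
The correct value should be: (-θ*exp(θ) + exp(θ))*exp(-2*θ)

Explanation: The sign of the whole expression was flipped: the term (-θ*exp(θ) + exp(θ))*exp(-2*θ) was incorrectly written as -(-θ*exp(θ) + exp(θ))*exp(-2*θ)
The later steps are derived from this incorrect expression, so the error originates in Step 2.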